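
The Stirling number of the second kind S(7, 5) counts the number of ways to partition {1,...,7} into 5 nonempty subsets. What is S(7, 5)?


Using the explicit formula S(n,k) = (1/k!) sum_{j=0}^{k} (-1)^(k-j) C(k,j) j^n:
S(7, 5) = 140
Equivalently, S(n,k) is n! times the coefficient of x^n in the EGF (e^x - 1)^k / k!.

140


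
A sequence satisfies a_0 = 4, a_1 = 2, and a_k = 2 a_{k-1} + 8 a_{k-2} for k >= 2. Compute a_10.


The characteristic equation is t^2 - 2 t - 8 = 0, with roots r_1 = 4 and r_2 = -2 (so c_1 = r_1 + r_2, c_2 = -r_1 r_2 as required).
One can use the closed form a_n = A r_1^n + B r_2^n, but direct iteration is more reliable:
a_0 = 4, a_1 = 2, a_2 = 36, a_3 = 88, a_4 = 464, a_5 = 1632, a_6 = 6976, a_7 = 27008, a_8 = 109824, a_9 = 435712, a_10 = 1750016.
So a_10 = 1750016.

1750016


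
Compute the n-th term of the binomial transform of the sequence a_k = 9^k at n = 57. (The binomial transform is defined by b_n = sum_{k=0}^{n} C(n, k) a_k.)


With a_k = 9^k, b_n = sum_{k=0}^{n} C(n, k) 9^k = (1 + 9)^n by the binomial theorem.
For n = 57: (1 + 9)^57 = 10^57 = 1000000000000000000000000000000000000000000000000000000000.

1000000000000000000000000000000000000000000000000000000000


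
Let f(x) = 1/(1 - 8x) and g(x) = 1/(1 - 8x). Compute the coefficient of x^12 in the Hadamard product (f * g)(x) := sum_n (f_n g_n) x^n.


f has coefficients f_k = 8^k and g has coefficients g_k = 8^k, so the Hadamard product has coefficient (f*g)_k = 8^k * 8^k = 64^k.
For k = 12: 64^12 = 4722366482869645213696.

4722366482869645213696


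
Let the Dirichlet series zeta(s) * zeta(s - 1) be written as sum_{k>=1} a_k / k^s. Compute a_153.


Convolution gives a_k = sum_{d | k} d * 1 = sum_{d | k} d = sigma(k), the sum of positive divisors of k.
For k = 153, the divisors are 1, 3, 9, 17, 51, 153, so
sigma(153) = 1 + 3 + 9 + 17 + 51 + 153 = 234.

234


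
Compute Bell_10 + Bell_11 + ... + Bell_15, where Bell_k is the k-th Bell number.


Recall Bell_k counts set partitions of a k-set (with Bell_0 = 1 by convention).
Bell_10 through Bell_15: 115975, 678570, 4213597, 27644437, 190899322, 1382958545
Sum = 115975 + 678570 + 4213597 + 27644437 + 190899322 + 1382958545 = 1606510446.

1606510446


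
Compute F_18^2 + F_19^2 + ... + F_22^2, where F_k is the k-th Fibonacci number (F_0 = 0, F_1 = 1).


There is a standard identity sum_{k=0}^{N} F_k^2 = F_N * F_{N+1} (proved inductively from the telescoping relation F_k^2 = F_k F_{k+1} - F_{k-1} F_k). Then
sum_{k=18}^{22} F_k^2 = F_22 F_23 - F_17 F_18.
Computing: F_22 = 17711, F_23 = 28657, F_17 = 1597, F_18 = 2584.
Sum = 17711 * 28657 - 1597 * 2584 = 503417479.

503417479


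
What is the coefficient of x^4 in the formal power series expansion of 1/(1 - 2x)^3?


The general identity 1/(1 - c x)^r = sum_{k>=0} c^k C(k + r - 1, r - 1) x^k follows by substituting y = c x into 1/(1 - y)^r = sum_{k>=0} C(k + r - 1, r - 1) y^k.
For c = 2, r = 3, k = 4:
2^4 * C(6, 2) = 16 * 15 = 240.

240


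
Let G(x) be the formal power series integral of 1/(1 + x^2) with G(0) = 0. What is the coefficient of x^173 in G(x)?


1/(1 + x^2) = sum_{j>=0} (-1)^j x^(2j). Integrating termwise with G(0) = 0:
G(x) = sum_{j>=0} (-1)^j x^(2j+1) / (2j+1) = arctan(x).
Only odd powers are nonzero. For x^173 write 173 = 2*86 + 1, giving
(-1)^86 / 173 = 1/173 = 1/173.

1/173


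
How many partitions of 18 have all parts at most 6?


Using the generating function (1-x)^(-1)(1-x^2)^(-1)...(1-x^6)^(-1),
the coefficient of x^18 counts these restricted partitions.
Result = 199

199


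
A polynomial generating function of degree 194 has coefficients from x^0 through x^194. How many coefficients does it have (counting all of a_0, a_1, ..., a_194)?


A polynomial of degree 194 takes the form a_0 + a_1 x + ... + a_194 x^194.
The number of coefficients is 194 + 1 = 195.

195


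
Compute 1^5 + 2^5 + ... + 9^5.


This power sum has a closed form given by Faulhaber's formula
sum_{k=1}^{m} k^p = (1 / (p + 1)) * sum_{j=0}^{p} C(p + 1, j) B_j m^(p + 1 - j),
but for small m direct computation is fastest:
1 + 32 + 243 + 1024 + 3125 + 7776 + 16807 + 32768 + 59049 = 120825.

120825


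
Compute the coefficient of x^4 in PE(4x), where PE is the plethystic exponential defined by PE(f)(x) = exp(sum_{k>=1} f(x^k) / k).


With f(x) = 4x, the exponent is sum_{k>=1} 4 x^k / k = 4 * (-ln(1 - x)). Exponentiating:
PE(4x) = exp(-4 ln(1 - x)) = 1/(1 - x)^4.
By the negative binomial expansion, [x^n] 1/(1 - x)^4 = C(n + 3, 3).
For n = 4: C(7, 3) = 35.

35


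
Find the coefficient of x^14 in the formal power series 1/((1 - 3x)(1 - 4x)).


By partial fractions or Cauchy convolution:
The coefficient equals sum_{k=0}^{14} 3^k * 4^(14-k).
= 1059392917

1059392917


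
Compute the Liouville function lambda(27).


The Liouville function is lambda(k) = (-1)^Omega(k), where Omega(k) counts the prime factors of k with multiplicity.
Factoring: 27 = 3 * 3 * 3, so Omega(27) = 3.
lambda(27) = (-1)^3 = -1.

-1


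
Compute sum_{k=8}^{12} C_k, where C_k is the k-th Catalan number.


C_8 through C_12: 1430, 4862, 16796, 58786, 208012
Sum = 1430 + 4862 + 16796 + 58786 + 208012
= 289886

289886


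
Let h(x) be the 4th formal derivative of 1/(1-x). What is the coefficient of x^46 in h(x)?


Differentiating 4 times: d^4/dx^4 [1/(1-x)] = 4!/(1-x)^5.
The expansion 1/(1-x)^5 = sum_{k>=0} C(k+4, 4) x^k, so the coefficient of x^n in 4!/(1-x)^5 is 4! * C(n+4, 4).
For n = 46: 24 * C(50, 4) = 24 * 230300 = 5527200

5527200


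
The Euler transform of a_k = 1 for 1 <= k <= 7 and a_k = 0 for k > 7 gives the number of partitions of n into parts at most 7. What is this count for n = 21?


Partitions of 21 into parts at most 7:
Using generating function (1-x)^(-1)(1-x^2)^(-1)...(1-x^7)^(-1),
the coefficient of x^21 = 436

436


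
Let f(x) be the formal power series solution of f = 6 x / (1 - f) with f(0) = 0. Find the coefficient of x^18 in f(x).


Apply Lagrange inversion: f = 6 x * phi(f) with phi(t) = 1/(1 - t), so
[x^n] f = 6^n * (1/n) [t^(n-1)] phi(t)^n = 6^n * (1/n) [t^(n-1)] (1 - t)^(-n) = 6^n * (1/n) C(2n - 2, n - 1) = 6^n * C_{n-1}.
For n = 18: C_17 = C(34, 17) / 18 = 2333606220/18 = 129644790.
With the 6^18 = 101559956668416 factor, the coefficient is 101559956668416 * 129644790 = 13166719254685891952640.

13166719254685891952640


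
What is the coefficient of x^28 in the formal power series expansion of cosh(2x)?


The Maclaurin series is cosh(t) = sum_{m>=0} t^(2m) / (2m)!, so substituting t = 2x, only even powers of x are nonzero, with coefficient of x^(2m) equal to 2^(2m) / (2m)!.
For x^28 the coefficient is 2^28/28! = 268435456/304888344611713860501504000000 = 8/9086380738369043484375.

8/9086380738369043484375


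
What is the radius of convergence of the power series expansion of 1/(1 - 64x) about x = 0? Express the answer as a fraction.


Expanding 1/(1 - 64x) = sum_{k>=0} 64^k x^k, the series converges when |64x| < 1, i.e., |x| < 1/64.
So the radius of convergence is 1/64 = 1/64.

1/64


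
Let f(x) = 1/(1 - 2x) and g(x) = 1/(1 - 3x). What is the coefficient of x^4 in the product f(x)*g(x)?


The coefficient of x^n in f*g is the Cauchy product: sum_{k=0}^{n} a^k * b^(n-k).
With a=2, b=3, n=4:
sum_{k=0}^{4} 2^k * 3^(4-k)
= 211

211


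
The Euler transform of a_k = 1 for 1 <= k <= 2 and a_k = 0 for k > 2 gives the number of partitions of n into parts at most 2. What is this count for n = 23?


Partitions of 23 into parts at most 2:
Using generating function (1-x)^(-1)(1-x^2)^(-1),
the coefficient of x^23 = 12

12


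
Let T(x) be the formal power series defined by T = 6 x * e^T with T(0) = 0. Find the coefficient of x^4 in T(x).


Apply the Lagrange inversion formula: if T = 6 x * phi(T) with phi(t) = e^t, then
[x^n] T = 6^n * (1/n) [t^(n-1)] phi(t)^n = 6^n * (1/n) [t^(n-1)] e^(n t) = 6^n * (1/n) * n^(n-1) / (n-1)! = 6^n * n^(n-1) / n!.
When c = 1 this is the Cayley count of rooted labeled trees on n vertices, divided by n!.
For n = 4: 6^4 * 4^3 / 4! = 1296 * 64/24 = 3456.

3456


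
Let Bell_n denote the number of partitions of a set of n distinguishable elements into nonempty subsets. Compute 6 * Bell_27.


Bell_27 can be computed from the Bell triangle or from Dobinski's identity Bell_n = (1/e) * sum_{k>=0} k^n / k!.
Computing Bell_27 = 545717047936059989389.
Then 6 * 545717047936059989389 = 3274302287616359936334.

3274302287616359936334


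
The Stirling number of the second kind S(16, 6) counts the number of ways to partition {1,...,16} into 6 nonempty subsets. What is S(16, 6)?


Using the explicit formula S(n,k) = (1/k!) sum_{j=0}^{k} (-1)^(k-j) C(k,j) j^n:
S(16, 6) = 2734926558
Equivalently, S(n,k) is n! times the coefficient of x^n in the EGF (e^x - 1)^k / k!.

2734926558


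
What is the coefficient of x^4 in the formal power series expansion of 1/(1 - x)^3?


The expansion 1/(1 - x)^r = sum_{k>=0} C(k + r - 1, r - 1) x^k follows from the multiset / negative-binomial theorem (or from repeated differentiation of the geometric series).
For r = 3 and k = 4:
C(6, 2) = 720 / (2 * 24) = 15.

15


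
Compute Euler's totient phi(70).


phi(n) counts integers in [1, n] coprime to n. Using the multiplicative formula phi(n) = n * prod_{p | n} (1 - 1/p):
70 = 2 * 5 * 7, so
phi(70) = 70 * (1 - 1/2) * (1 - 1/5) * (1 - 1/7) = 24.

24


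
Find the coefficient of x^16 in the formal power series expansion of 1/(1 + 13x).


Write 1/(1 + c x) = 1/(1 - (-c) x) and apply the geometric-series identity
1/(1 - y) = sum_{k>=0} y^k to get 1/(1 + c x) = sum_{k>=0} (-c)^k x^k.
So the coefficient of x^k is (-c)^k = (-1)^k * c^k.
Here c = 13 and k = 16:
(-13)^16 = 1 * 665416609183179841 = 665416609183179841

665416609183179841


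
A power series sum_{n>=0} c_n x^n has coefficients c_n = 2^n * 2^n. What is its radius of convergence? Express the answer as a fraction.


By the root test (Cauchy-Hadamard), the radius is R = 1 / limsup_n |c_n|^(1/n).
Here |c_n|^(1/n) = (2^n * 2^n)^(1/n) = 2 * 2 = 4 for all n.
So R = 1/4 = 1/4.

1/4


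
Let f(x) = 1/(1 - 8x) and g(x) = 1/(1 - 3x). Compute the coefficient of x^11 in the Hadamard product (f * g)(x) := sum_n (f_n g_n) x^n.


f has coefficients f_k = 8^k and g has coefficients g_k = 3^k, so the Hadamard product has coefficient (f*g)_k = 8^k * 3^k = 24^k.
For k = 11: 24^11 = 1521681143169024.

1521681143169024


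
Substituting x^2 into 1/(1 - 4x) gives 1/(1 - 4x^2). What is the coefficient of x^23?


Since 1/(1 - 4x^2) only has even powers of x,
the coefficient of x^23 (odd) is 0.

0


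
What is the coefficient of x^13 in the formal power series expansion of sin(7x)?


The Maclaurin series is sin(t) = sum_{k>=0} (-1)^k t^(2k+1) / (2k+1)!, so substituting t = 7x, only odd powers of x are nonzero, with coefficient of x^(2k+1) equal to (-1)^k 7^(2k+1) / (2k+1)!.
Write 13 = 2*6 + 1, giving the coefficient (-1)^6 * 7^13 / 13! = 96889010407/6227020800 = 13841287201/889574400.

13841287201/889574400


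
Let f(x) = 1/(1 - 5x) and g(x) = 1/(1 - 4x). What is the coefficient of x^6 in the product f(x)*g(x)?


The coefficient of x^n in f*g is the Cauchy product: sum_{k=0}^{n} a^k * b^(n-k).
With a=5, b=4, n=6:
sum_{k=0}^{6} 5^k * 4^(6-k)
= 61741

61741


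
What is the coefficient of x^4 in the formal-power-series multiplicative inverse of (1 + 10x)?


The inverse is 1/(1 + 10x). Apply the geometric identity 1/(1 - y) = sum_{k>=0} y^k with y = -10x:
1/(1 + 10x) = sum_{k>=0} (-10)^k x^k.
So the coefficient of x^4 is (-10)^4 = 10000.

10000


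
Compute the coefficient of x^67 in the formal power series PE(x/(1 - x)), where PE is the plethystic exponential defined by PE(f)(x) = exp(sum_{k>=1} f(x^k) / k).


For f(x) = x/(1 - x) we have
sum_{k>=1} f(x^k) / k = sum_{k>=1} (1/k) * x^k / (1 - x^k) = sum_{k, m >= 1} x^(k m) / k,
which after exponentiating simplifies to
PE(x/(1 - x)) = prod_{k>=1} 1 / (1 - x^k).
This is the generating function for the partition function p(n), so the coefficient of x^67 is p(67).
Computing p(67) by dynamic programming over parts 1, 2, ..., 67: p(67) = 2679689.

2679689


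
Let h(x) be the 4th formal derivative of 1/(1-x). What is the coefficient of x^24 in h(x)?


Differentiating 4 times: d^4/dx^4 [1/(1-x)] = 4!/(1-x)^5.
The expansion 1/(1-x)^5 = sum_{k>=0} C(k+4, 4) x^k, so the coefficient of x^n in 4!/(1-x)^5 is 4! * C(n+4, 4).
For n = 24: 24 * C(28, 4) = 24 * 20475 = 491400

491400


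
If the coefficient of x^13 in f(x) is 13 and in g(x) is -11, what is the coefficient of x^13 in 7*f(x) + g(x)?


Scalar multiplication scales coefficients: 7 * 13 = 91.
Then add the g coefficient: 91 + -11
= 80

80


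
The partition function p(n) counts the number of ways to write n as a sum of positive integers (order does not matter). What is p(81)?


Using the generating function prod_{k>=1} 1/(1-x^k), we compute p(81).
By dynamic programming over parts 1 through 81:
p(81) = 18004327

18004327


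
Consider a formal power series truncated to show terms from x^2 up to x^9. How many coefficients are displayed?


From x^2 to x^9 inclusive, the count is 9 - 2 + 1 = 8.

8


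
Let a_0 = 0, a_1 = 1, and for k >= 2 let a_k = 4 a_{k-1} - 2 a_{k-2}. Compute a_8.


Iterating the recurrence forward:
a_0 = 0
a_1 = 1
a_2 = 4*1 - 2*0 = 4
a_3 = 4*4 - 2*1 = 14
a_4 = 4*14 - 2*4 = 48
a_5 = 4*48 - 2*14 = 164
a_6 = 4*164 - 2*48 = 560
a_7 = 4*560 - 2*164 = 1912
a_8 = 4*1912 - 2*560 = 6528
So a_8 = 6528.

6528


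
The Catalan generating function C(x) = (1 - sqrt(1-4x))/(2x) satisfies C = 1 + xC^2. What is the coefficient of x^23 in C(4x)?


Substituting x -> 4x scales the n-th coefficient by 4^n, so [x^23] C(4x) = 4^23 * C_23.
C_23 = C(2*23, 23)/(24) = 8233430727600/24 = 343059613650.
So 4^23 * 343059613650 = 70368744177664 * 343059613650 = 24140674190625098799513600.

24140674190625098799513600


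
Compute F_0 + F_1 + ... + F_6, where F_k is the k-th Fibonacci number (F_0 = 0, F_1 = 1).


Use the identity sum_{k=0}^{N} F_k = F_{N+2} - 1 (which follows from F_{k+2} - F_{k+1} = F_k). Then
sum_{k=0}^{6} F_k = (F_{8} - 1) - (F_{1} - 1) = F_{8} - F_{1}.
Computing: F_{8} = 21, F_{1} = 1, so
Sum = 21 - 1 = 20.

20


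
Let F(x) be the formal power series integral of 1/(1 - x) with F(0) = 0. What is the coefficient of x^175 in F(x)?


1/(1 - x) = sum_{k>=0} x^k. Integrating termwise and using F(0) = 0 gives
F(x) = sum_{k>=0} x^(k+1) / (k+1) = sum_{m>=1} x^m / m = -ln(1 - x).
So the coefficient of x^175 is 1/175 = 1/175.

1/175


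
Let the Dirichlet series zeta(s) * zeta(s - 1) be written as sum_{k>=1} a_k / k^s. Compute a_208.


Convolution gives a_k = sum_{d | k} d * 1 = sum_{d | k} d = sigma(k), the sum of positive divisors of k.
For k = 208, the divisors are 1, 2, 4, 8, 13, 16, 26, 52, 104, 208, so
sigma(208) = 1 + 2 + 4 + 8 + 13 + 16 + 26 + 52 + 104 + 208 = 434.

434


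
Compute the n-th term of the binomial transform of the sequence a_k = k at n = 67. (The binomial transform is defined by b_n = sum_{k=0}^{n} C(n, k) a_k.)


With a_k = k, b_n = sum_{k=0}^{n} C(n, k) k. Using k * C(n, k) = n * C(n-1, k-1) gives b_n = n * sum_{k>=1} C(n-1, k-1) = n * 2^(n-1).
For n = 67: 67 * 2^66 = 67 * 73786976294838206464 = 4943727411754159833088.

4943727411754159833088


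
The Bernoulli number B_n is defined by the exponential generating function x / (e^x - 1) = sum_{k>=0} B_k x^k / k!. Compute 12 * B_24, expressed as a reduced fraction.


Bernoulli numbers can also be computed recursively via B_0 = 1 and sum_{j=0}^{m} C(m+1, j) B_j = 0 for m >= 1. Odd-index Bernoulli numbers vanish for k >= 3.
Computing B_24 = -236364091/2730, so 12 * B_24 = 12 * -236364091/2730 = -472728182/455.

-472728182/455


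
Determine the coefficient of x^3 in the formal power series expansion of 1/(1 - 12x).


The geometric series identity gives 1/(1 - c x) = sum_{k>=0} c^k x^k, so the coefficient of x^k is c^k.
Here c = 12 and k = 3.
Computing: 12^3 = 1728

1728


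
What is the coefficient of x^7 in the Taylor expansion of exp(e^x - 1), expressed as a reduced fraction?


exp(e^x - 1) = sum_{k>=0} Bell_k x^k / k!, where Bell_k is the k-th Bell number.
So the coefficient of x^7 is Bell_7 / 7!.
Computing: Bell_7 = 877 and 7! = 5040, giving
877/5040 = 877/5040.

877/5040


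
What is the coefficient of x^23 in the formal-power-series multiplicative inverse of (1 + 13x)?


The inverse is 1/(1 + 13x). Apply the geometric identity 1/(1 - y) = sum_{k>=0} y^k with y = -13x:
1/(1 + 13x) = sum_{k>=0} (-13)^k x^k.
So the coefficient of x^23 is (-13)^23 = -41753905413413116367045797.

-41753905413413116367045797


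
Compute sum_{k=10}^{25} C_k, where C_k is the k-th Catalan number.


C_10 through C_25: 16796, 58786, 208012, 742900, 2674440, 9694845, 35357670, 129644790, 477638700, 1767263190, 6564120420, 24466267020, 91482563640, 343059613650, 1289904147324, 4861946401452
Sum = 16796 + 58786 + 208012 + 742900 + 2674440 + 9694845 + 35357670 + 129644790 + 477638700 + 1767263190 + 6564120420 + 24466267020 + 91482563640 + 343059613650 + 1289904147324 + 4861946401452
= 6619846413635

6619846413635


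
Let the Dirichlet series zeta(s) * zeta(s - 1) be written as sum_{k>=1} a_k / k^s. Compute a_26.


Convolution gives a_k = sum_{d | k} d * 1 = sum_{d | k} d = sigma(k), the sum of positive divisors of k.
For k = 26, the divisors are 1, 2, 13, 26, so
sigma(26) = 1 + 2 + 13 + 26 = 42.

42


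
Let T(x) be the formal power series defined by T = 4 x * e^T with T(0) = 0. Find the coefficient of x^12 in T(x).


Apply the Lagrange inversion formula: if T = 4 x * phi(T) with phi(t) = e^t, then
[x^n] T = 4^n * (1/n) [t^(n-1)] phi(t)^n = 4^n * (1/n) [t^(n-1)] e^(n t) = 4^n * (1/n) * n^(n-1) / (n-1)! = 4^n * n^(n-1) / n!.
When c = 1 this is the Cayley count of rooted labeled trees on n vertices, divided by n!.
For n = 12: 4^12 * 12^11 / 12! = 16777216 * 743008370688/479001600 = 50096498540544/1925.

50096498540544/1925


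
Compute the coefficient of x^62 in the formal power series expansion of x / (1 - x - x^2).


Let f(x) = sum_{k>=0} a_k x^k. Multiplying f(x) * (1 - x - x^2) = x and matching coefficients gives a_0 = 0, a_1 = 1, and a_k = a_{k-1} + a_{k-2} for k >= 2. These are the Fibonacci numbers F_k.
Iterating from F_0 = 0, F_1 = 1:
F_0=0, F_1=1, F_2=1, F_3=2, F_4=3, F_5=5, F_6=8, F_7=13, F_8=21, F_9=34, ...
F_62 = 4052739537881.

4052739537881


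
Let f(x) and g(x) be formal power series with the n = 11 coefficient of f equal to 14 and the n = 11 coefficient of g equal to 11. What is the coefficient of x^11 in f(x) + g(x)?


Addition of formal power series is termwise.
The coefficient of x^11 in f + g = 14 + 11
= 25

25


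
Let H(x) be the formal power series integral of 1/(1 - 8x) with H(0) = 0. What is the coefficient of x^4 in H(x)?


1/(1 - 8x) = sum_{k>=0} 8^k x^k. Integrating termwise with H(0) = 0:
H(x) = sum_{k>=0} 8^k x^(k+1) / (k+1) = sum_{m>=1} 8^(m-1) x^m / m.
For m = 4: 8^3/4 = 512/4 = 128.

128


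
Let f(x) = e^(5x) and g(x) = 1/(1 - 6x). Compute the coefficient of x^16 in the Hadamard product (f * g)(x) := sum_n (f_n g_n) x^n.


Expanding: f_k = 5^k/k! (from e^(5x)) and g_k = 6^k (from 1/(1 - 6x)). So the Hadamard coefficient (f * g)_k = 5^k 6^k / k! = (30)^k / k!.
For k = 16: 30^16/16! = 430467210000000000000000/20922789888000 = 144162597656250/7007.

144162597656250/7007


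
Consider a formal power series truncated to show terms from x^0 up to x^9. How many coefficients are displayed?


From x^0 to x^9 inclusive, the count is 9 - 0 + 1 = 10.

10


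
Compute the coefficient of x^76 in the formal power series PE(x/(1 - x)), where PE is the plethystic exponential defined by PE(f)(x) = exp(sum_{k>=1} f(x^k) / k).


For f(x) = x/(1 - x) we have
sum_{k>=1} f(x^k) / k = sum_{k>=1} (1/k) * x^k / (1 - x^k) = sum_{k, m >= 1} x^(k m) / k,
which after exponentiating simplifies to
PE(x/(1 - x)) = prod_{k>=1} 1 / (1 - x^k).
This is the generating function for the partition function p(n), so the coefficient of x^76 is p(76).
Computing p(76) by dynamic programming over parts 1, 2, ..., 76: p(76) = 9289091.

9289091


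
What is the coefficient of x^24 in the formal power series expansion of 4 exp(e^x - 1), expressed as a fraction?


exp(e^x - 1) is the exponential generating function for the Bell numbers Bell_k: exp(e^x - 1) = sum_{k>=0} Bell_k x^k / k!.
So the coefficient of x^24 in 4 exp(e^x - 1) is 4 Bell_24 / 24!.
Computing: Bell_24 = 445958869294805289 and 24! = 620448401733239439360000, giving
4 * 445958869294805289/620448401733239439360000 = 148652956431601763/51704033477769953280000.

148652956431601763/51704033477769953280000


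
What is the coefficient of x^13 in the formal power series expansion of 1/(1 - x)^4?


The expansion 1/(1 - x)^r = sum_{k>=0} C(k + r - 1, r - 1) x^k follows from the multiset / negative-binomial theorem (or from repeated differentiation of the geometric series).
For r = 4 and k = 13:
C(16, 3) = 20922789888000 / (6 * 6227020800) = 560.

560


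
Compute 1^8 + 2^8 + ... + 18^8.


This power sum has a closed form given by Faulhaber's formula
sum_{k=1}^{m} k^p = (1 / (p + 1)) * sum_{j=0}^{p} C(p + 1, j) B_j m^(p + 1 - j),
but for small m direct computation is fastest:
1 + 256 + 6561 + 65536 + 390625 + 1679616 + 5764801 + 16777216 + 43046721 + 100000000 + 214358881 + 429981696 + 815730721 + 1475789056 + 2562890625 + 4294967296 + 6975757441 + 11019960576 = 27957167625.

27957167625


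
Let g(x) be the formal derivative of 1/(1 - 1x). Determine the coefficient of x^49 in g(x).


Differentiate termwise: d/dx sum_{k>=0} 1^k x^k = sum_{k>=1} k 1^k x^(k-1) = sum_{j>=0} (j+1) 1^(j+1) x^j.
Equivalently, d/dx [1/(1 - 1x)] = 1/(1 - 1x)^2.
For j = 49: 50 * 1^50 = 50 * 1 = 50.

50


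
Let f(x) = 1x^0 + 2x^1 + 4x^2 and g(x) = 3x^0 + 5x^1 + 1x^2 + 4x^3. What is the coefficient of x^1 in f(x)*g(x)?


Cauchy product at x^1:
1*5 + 2*3
= 11

11


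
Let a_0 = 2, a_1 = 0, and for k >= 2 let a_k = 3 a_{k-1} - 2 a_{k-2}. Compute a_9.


Iterating the recurrence forward:
a_0 = 2
a_1 = 0
a_2 = 3*0 - 2*2 = -4
a_3 = 3*-4 - 2*0 = -12
a_4 = 3*-12 - 2*-4 = -28
a_5 = 3*-28 - 2*-12 = -60
a_6 = 3*-60 - 2*-28 = -124
a_7 = 3*-124 - 2*-60 = -252
a_8 = 3*-252 - 2*-124 = -508
a_9 = 3*-508 - 2*-252 = -1020
So a_9 = -1020.

-1020


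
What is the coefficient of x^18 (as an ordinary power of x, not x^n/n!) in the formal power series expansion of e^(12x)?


The exponential series is e^y = sum_{k>=0} y^k / k!. Substituting y = 12x gives
e^(12x) = sum_{k>=0} 12^k x^k / k!.
So the coefficient of x^n is a^n/n! with a = 12, n = 18:
12^18 / 18! = 26623333280885243904/6402373705728000 = 61917364224/14889875

61917364224/14889875


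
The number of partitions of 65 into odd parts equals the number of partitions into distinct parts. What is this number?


Computing partitions of 65 into odd parts (1, 3, 5, ...):
Using the generating function prod_{k>=0} 1/(1-x^(2k+1)),
the count is 18200

18200


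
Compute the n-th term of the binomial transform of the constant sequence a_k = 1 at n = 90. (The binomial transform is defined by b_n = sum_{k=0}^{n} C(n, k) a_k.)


With a_k = 1 for all k, b_n = sum_{k=0}^{n} C(n, k) = 2^n by the binomial theorem.
For n = 90: 2^90 = 1237940039285380274899124224.

1237940039285380274899124224


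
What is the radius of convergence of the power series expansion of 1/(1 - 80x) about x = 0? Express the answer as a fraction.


Expanding 1/(1 - 80x) = sum_{k>=0} 80^k x^k, the series converges when |80x| < 1, i.e., |x| < 1/80.
So the radius of convergence is 1/80 = 1/80.

1/80


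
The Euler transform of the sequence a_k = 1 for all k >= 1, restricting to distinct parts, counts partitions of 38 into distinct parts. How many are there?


Partitions of 38 into distinct parts can be computed via generating function.
Product (1+x)(1+x^2)(1+x^3)...
The coefficient of x^38 = 864

864


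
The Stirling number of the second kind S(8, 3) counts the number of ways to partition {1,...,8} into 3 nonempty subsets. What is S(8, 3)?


Using the explicit formula S(n,k) = (1/k!) sum_{j=0}^{k} (-1)^(k-j) C(k,j) j^n:
S(8, 3) = 966
Equivalently, S(n,k) is n! times the coefficient of x^n in the EGF (e^x - 1)^k / k!.

966


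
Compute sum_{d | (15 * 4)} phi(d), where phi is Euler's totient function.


First, 15 * 4 = 60. One classical identity is sum_{d | n} phi(d) = n (each k in [1, n] has a unique gcd with n, and among the k's with gcd(k, n) = n/d there are phi(d) of them). So the sum equals 60. We also verify directly:
Divisors of 60: 1, 2, 3, 4, 5, 6, 10, 12, 15, 20, 30, 60.
phi values: 1, 1, 2, 2, 4, 2, 4, 4, 8, 8, 8, 16.
Sum = 60.

60


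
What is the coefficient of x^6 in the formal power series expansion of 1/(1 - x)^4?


The negative binomial / multiset identity is
1/(1 - x)^r = sum_{k>=0} C(k + r - 1, r - 1) x^k.
Here r = 4 and k = 6, so the coefficient is
C(6 + 3, 3) = C(9, 3)
= 84

84


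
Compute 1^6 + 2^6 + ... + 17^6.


This power sum has a closed form given by Faulhaber's formula
sum_{k=1}^{m} k^p = (1 / (p + 1)) * sum_{j=0}^{p} C(p + 1, j) B_j m^(p + 1 - j),
but for small m direct computation is fastest:
1 + 64 + 729 + 4096 + 15625 + 46656 + 117649 + 262144 + 531441 + 1000000 + 1771561 + 2985984 + 4826809 + 7529536 + 11390625 + 16777216 + 24137569 = 71397705.

71397705


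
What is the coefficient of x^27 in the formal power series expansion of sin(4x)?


The Maclaurin series is sin(t) = sum_{k>=0} (-1)^k t^(2k+1) / (2k+1)!, so substituting t = 4x, only odd powers of x are nonzero, with coefficient of x^(2k+1) equal to (-1)^k 4^(2k+1) / (2k+1)!.
Write 27 = 2*13 + 1, giving the coefficient (-1)^13 * 4^27 / 27! = -18014398509481984/10888869450418352160768000000 = -2147483648/1298054391195577640625.

-2147483648/1298054391195577640625


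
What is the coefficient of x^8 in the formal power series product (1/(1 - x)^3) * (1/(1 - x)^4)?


Combine the factors: (1/(1 - x)^3) * (1/(1 - x)^4) = 1/(1 - x)^7.
Then use 1/(1 - x)^r = sum_{k>=0} C(k + r - 1, r - 1) x^k with r = 7 and k = 8:
C(14, 6) = 3003.

3003


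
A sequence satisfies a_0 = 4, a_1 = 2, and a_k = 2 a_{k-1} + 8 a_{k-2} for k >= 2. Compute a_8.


The characteristic equation is t^2 - 2 t - 8 = 0, with roots r_1 = 4 and r_2 = -2 (so c_1 = r_1 + r_2, c_2 = -r_1 r_2 as required).
One can use the closed form a_n = A r_1^n + B r_2^n, but direct iteration is more reliable:
a_0 = 4, a_1 = 2, a_2 = 36, a_3 = 88, a_4 = 464, a_5 = 1632, a_6 = 6976, a_7 = 27008, a_8 = 109824.
So a_8 = 109824.

109824


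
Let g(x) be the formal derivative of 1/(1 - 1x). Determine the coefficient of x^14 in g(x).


Differentiate termwise: d/dx sum_{k>=0} 1^k x^k = sum_{k>=1} k 1^k x^(k-1) = sum_{j>=0} (j+1) 1^(j+1) x^j.
Equivalently, d/dx [1/(1 - 1x)] = 1/(1 - 1x)^2.
For j = 14: 15 * 1^15 = 15 * 1 = 15.

15


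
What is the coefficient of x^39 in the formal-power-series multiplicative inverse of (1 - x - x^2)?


Let the inverse be f(x) = sum_{k>=0} a_k x^k. From f(x) * (1 - x - x^2) = 1 and matching coefficients:
 x^0: a_0 = 1.
 x^1: a_1 - a_0 = 0, so a_1 = 1.
 x^k (k >= 2): a_k - a_{k-1} - a_{k-2} = 0, i.e. a_k = a_{k-1} + a_{k-2}.
This is the Fibonacci-type recurrence shifted so that a_0 = a_1 = 1.
Iterating: a_0=1, a_1=1, a_2=2, a_3=3, a_4=5, a_5=8, a_6=13, a_7=21, a_8=34, a_9=55, ...
a_39 = 102334155.

102334155


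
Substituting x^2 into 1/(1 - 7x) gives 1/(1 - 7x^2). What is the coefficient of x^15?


Since 1/(1 - 7x^2) only has even powers of x,
the coefficient of x^15 (odd) is 0.

0


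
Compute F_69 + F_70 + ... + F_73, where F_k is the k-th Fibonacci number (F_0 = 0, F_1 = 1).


Use the identity sum_{k=0}^{N} F_k = F_{N+2} - 1 (which follows from F_{k+2} - F_{k+1} = F_k). Then
sum_{k=69}^{73} F_k = (F_{75} - 1) - (F_{70} - 1) = F_{75} - F_{70}.
Computing: F_{75} = 2111485077978050, F_{70} = 190392490709135, so
Sum = 2111485077978050 - 190392490709135 = 1921092587268915.

1921092587268915


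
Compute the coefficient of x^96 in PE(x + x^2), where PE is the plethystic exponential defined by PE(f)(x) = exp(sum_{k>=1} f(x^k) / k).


With f(x) = x + x^2, the exponent is sum_{k>=1} (x^k + x^(2k)) / k = -ln(1 - x) - ln(1 - x^2). Exponentiating:
PE(x + x^2) = 1 / ((1 - x)(1 - x^2)).
This is the generating function for partitions of n into parts of size 1 or 2. The number of 2's can be any j in 0..48, and the rest are 1's, so
[x^96] = floor(96/2) + 1 = 49.

49


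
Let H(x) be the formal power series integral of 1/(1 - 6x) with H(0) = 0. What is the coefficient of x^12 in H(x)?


1/(1 - 6x) = sum_{k>=0} 6^k x^k. Integrating termwise with H(0) = 0:
H(x) = sum_{k>=0} 6^k x^(k+1) / (k+1) = sum_{m>=1} 6^(m-1) x^m / m.
For m = 12: 6^11/12 = 362797056/12 = 30233088.

30233088


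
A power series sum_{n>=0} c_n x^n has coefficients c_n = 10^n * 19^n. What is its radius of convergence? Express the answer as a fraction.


By the root test (Cauchy-Hadamard), the radius is R = 1 / limsup_n |c_n|^(1/n).
Here |c_n|^(1/n) = (10^n * 19^n)^(1/n) = 10 * 19 = 190 for all n.
So R = 1/190 = 1/190.

1/190


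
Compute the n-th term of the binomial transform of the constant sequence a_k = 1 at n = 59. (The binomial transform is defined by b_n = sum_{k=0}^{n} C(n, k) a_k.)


With a_k = 1 for all k, b_n = sum_{k=0}^{n} C(n, k) = 2^n by the binomial theorem.
For n = 59: 2^59 = 576460752303423488.

576460752303423488


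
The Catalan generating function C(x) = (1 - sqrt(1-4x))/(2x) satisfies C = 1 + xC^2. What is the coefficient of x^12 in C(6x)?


Substituting x -> 6x scales the n-th coefficient by 6^n, so [x^12] C(6x) = 6^12 * C_12.
C_12 = C(2*12, 12)/(13) = 2704156/13 = 208012.
So 6^12 * 208012 = 2176782336 * 208012 = 452796847276032.

452796847276032


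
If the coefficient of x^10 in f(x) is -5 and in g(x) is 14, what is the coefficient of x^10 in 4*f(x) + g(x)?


Scalar multiplication scales coefficients: 4 * -5 = -20.
Then add the g coefficient: -20 + 14
= -6

-6


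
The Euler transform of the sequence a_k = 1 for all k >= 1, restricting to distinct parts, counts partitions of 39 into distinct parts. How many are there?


Partitions of 39 into distinct parts can be computed via generating function.
Product (1+x)(1+x^2)(1+x^3)...
The coefficient of x^39 = 982

982


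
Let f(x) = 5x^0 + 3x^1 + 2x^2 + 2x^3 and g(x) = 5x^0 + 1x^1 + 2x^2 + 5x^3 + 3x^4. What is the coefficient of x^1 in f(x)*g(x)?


Cauchy product at x^1:
5*1 + 3*5
= 20

20


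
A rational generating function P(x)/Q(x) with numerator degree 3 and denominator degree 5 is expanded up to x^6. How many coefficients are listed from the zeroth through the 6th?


Expanding up to x^6 gives the coefficients for x^0, x^1, ..., x^6.
That is 6 + 1 = 7 coefficients in total.

7


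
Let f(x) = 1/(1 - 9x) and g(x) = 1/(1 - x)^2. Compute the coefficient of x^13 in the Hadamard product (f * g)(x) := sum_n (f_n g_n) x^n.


f has coefficients f_k = 9^k. For g = 1/(1 - x)^2 the coefficient is g_k = C(k + 1, 1) = k + 1. The Hadamard coefficient is (f * g)_k = 9^k * (k + 1).
For k = 13: 9^13 * 14 = 2541865828329 * 14 = 35586121596606.

35586121596606


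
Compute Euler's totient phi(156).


phi(n) counts integers in [1, n] coprime to n. Using the multiplicative formula phi(n) = n * prod_{p | n} (1 - 1/p):
156 = 2^2 * 3 * 13, so
phi(156) = 156 * (1 - 1/2) * (1 - 1/3) * (1 - 1/13) = 48.

48


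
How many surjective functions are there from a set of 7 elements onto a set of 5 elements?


By inclusion-exclusion on which target elements are missed, the number of surjections from an n-set onto a k-set is
surj(n, k) = sum_{j=0}^{k} (-1)^j C(k, j) (k - j)^n.
Equivalently surj(n, k) = k! * S(n, k), where S(n, k) is the Stirling number of the second kind.
For n = 7, k = 5:
S(7, 5) = 140, so
surj = 5! * 140 = 120 * 140 = 16800.

16800


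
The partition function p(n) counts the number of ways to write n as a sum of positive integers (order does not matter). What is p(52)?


Using the generating function prod_{k>=1} 1/(1-x^k), we compute p(52).
By dynamic programming over parts 1 through 52:
p(52) = 281589

281589


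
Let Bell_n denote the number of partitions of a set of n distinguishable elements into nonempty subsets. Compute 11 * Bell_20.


Bell_20 can be computed from the Bell triangle or from Dobinski's identity Bell_n = (1/e) * sum_{k>=0} k^n / k!.
Computing Bell_20 = 51724158235372.
Then 11 * 51724158235372 = 568965740589092.

568965740589092


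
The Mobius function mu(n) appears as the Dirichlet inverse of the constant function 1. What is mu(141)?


141 = 3 * 47 (all distinct primes).
mu(141) = (-1)^2 = 1

1


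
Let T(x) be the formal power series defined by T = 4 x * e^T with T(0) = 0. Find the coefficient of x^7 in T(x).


Apply the Lagrange inversion formula: if T = 4 x * phi(T) with phi(t) = e^t, then
[x^n] T = 4^n * (1/n) [t^(n-1)] phi(t)^n = 4^n * (1/n) [t^(n-1)] e^(n t) = 4^n * (1/n) * n^(n-1) / (n-1)! = 4^n * n^(n-1) / n!.
When c = 1 this is the Cayley count of rooted labeled trees on n vertices, divided by n!.
For n = 7: 4^7 * 7^6 / 7! = 16384 * 117649/5040 = 17210368/45.

17210368/45


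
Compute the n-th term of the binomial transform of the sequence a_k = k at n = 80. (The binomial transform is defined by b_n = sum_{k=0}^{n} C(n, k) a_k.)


With a_k = k, b_n = sum_{k=0}^{n} C(n, k) k. Using k * C(n, k) = n * C(n-1, k-1) gives b_n = n * sum_{k>=1} C(n-1, k-1) = n * 2^(n-1).
For n = 80: 80 * 2^79 = 80 * 604462909807314587353088 = 48357032784585166988247040.

48357032784585166988247040


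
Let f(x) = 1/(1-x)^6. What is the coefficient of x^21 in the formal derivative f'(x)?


Differentiate: d/dx [ 1/(1-x)^r ] = r / (1-x)^(r+1).
Here r = 6, so f'(x) = 6 / (1-x)^7.
The expansion of 1/(1-x)^(r+1) has coefficient of x^n equal to C(n+r, r).
So the coefficient of x^21 in f'(x) is
6 * C(27, 6) = 6 * 296010 = 1776060

1776060


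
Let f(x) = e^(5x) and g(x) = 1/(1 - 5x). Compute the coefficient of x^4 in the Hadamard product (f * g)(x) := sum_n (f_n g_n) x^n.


Expanding: f_k = 5^k/k! (from e^(5x)) and g_k = 5^k (from 1/(1 - 5x)). So the Hadamard coefficient (f * g)_k = 5^k 5^k / k! = (25)^k / k!.
For k = 4: 25^4/4! = 390625/24 = 390625/24.

390625/24


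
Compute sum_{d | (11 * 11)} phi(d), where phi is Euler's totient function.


First, 11 * 11 = 121. One classical identity is sum_{d | n} phi(d) = n (each k in [1, n] has a unique gcd with n, and among the k's with gcd(k, n) = n/d there are phi(d) of them). So the sum equals 121. We also verify directly:
Divisors of 121: 1, 11, 121.
phi values: 1, 10, 110.
Sum = 121.

121


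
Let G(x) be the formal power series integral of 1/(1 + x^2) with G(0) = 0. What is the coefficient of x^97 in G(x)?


1/(1 + x^2) = sum_{j>=0} (-1)^j x^(2j). Integrating termwise with G(0) = 0:
G(x) = sum_{j>=0} (-1)^j x^(2j+1) / (2j+1) = arctan(x).
Only odd powers are nonzero. For x^97 write 97 = 2*48 + 1, giving
(-1)^48 / 97 = 1/97 = 1/97.

1/97


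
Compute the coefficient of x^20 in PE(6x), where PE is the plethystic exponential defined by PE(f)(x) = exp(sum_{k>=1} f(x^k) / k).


With f(x) = 6x, the exponent is sum_{k>=1} 6 x^k / k = 6 * (-ln(1 - x)). Exponentiating:
PE(6x) = exp(-6 ln(1 - x)) = 1/(1 - x)^6.
By the negative binomial expansion, [x^n] 1/(1 - x)^6 = C(n + 5, 5).
For n = 20: C(25, 5) = 53130.

53130


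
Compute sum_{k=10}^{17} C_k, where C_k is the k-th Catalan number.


C_10 through C_17: 16796, 58786, 208012, 742900, 2674440, 9694845, 35357670, 129644790
Sum = 16796 + 58786 + 208012 + 742900 + 2674440 + 9694845 + 35357670 + 129644790
= 178398239

178398239


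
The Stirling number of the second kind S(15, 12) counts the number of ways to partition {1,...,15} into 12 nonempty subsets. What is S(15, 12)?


Using the explicit formula S(n,k) = (1/k!) sum_{j=0}^{k} (-1)^(k-j) C(k,j) j^n:
S(15, 12) = 106470
Equivalently, S(n,k) is n! times the coefficient of x^n in the EGF (e^x - 1)^k / k!.

106470


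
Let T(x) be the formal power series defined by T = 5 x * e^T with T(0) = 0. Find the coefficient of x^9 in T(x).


Apply the Lagrange inversion formula: if T = 5 x * phi(T) with phi(t) = e^t, then
[x^n] T = 5^n * (1/n) [t^(n-1)] phi(t)^n = 5^n * (1/n) [t^(n-1)] e^(n t) = 5^n * (1/n) * n^(n-1) / (n-1)! = 5^n * n^(n-1) / n!.
When c = 1 this is the Cayley count of rooted labeled trees on n vertices, divided by n!.
For n = 9: 5^9 * 9^8 / 9! = 1953125 * 43046721/362880 = 207594140625/896.

207594140625/896


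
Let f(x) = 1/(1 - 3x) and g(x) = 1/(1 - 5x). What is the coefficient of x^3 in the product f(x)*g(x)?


The coefficient of x^n in f*g is the Cauchy product: sum_{k=0}^{n} a^k * b^(n-k).
With a=3, b=5, n=3:
sum_{k=0}^{3} 3^k * 5^(3-k)
= 272

272


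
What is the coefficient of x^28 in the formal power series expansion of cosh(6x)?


The Maclaurin series is cosh(t) = sum_{m>=0} t^(2m) / (2m)!, so substituting t = 6x, only even powers of x are nonzero, with coefficient of x^(2m) equal to 6^(2m) / (2m)!.
For x^28 the coefficient is 6^28/28! = 6140942214464815497216/304888344611713860501504000000 = 114791256/5699209469078125.

114791256/5699209469078125


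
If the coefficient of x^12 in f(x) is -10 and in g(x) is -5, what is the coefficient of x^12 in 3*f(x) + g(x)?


Scalar multiplication scales coefficients: 3 * -10 = -30.
Then add the g coefficient: -30 + -5
= -35

-35


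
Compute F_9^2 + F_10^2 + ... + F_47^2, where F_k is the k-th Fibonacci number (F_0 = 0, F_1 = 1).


There is a standard identity sum_{k=0}^{N} F_k^2 = F_N * F_{N+1} (proved inductively from the telescoping relation F_k^2 = F_k F_{k+1} - F_{k-1} F_k). Then
sum_{k=9}^{47} F_k^2 = F_47 F_48 - F_8 F_9.
Computing: F_47 = 2971215073, F_48 = 4807526976, F_8 = 21, F_9 = 34.
Sum = 2971215073 * 4807526976 - 21 * 34 = 14284196614945308534.

14284196614945308534


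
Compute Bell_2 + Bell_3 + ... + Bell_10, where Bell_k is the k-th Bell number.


Recall Bell_k counts set partitions of a k-set (with Bell_0 = 1 by convention).
Bell_2 through Bell_10: 2, 5, 15, 52, 203, 877, 4140, 21147, 115975
Sum = 2 + 5 + 15 + 52 + 203 + 877 + 4140 + 21147 + 115975 = 142416.

142416


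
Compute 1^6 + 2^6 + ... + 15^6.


This power sum has a closed form given by Faulhaber's formula
sum_{k=1}^{m} k^p = (1 / (p + 1)) * sum_{j=0}^{p} C(p + 1, j) B_j m^(p + 1 - j),
but for small m direct computation is fastest:
1 + 64 + 729 + 4096 + 15625 + 46656 + 117649 + 262144 + 531441 + 1000000 + 1771561 + 2985984 + 4826809 + 7529536 + 11390625 = 30482920.

30482920


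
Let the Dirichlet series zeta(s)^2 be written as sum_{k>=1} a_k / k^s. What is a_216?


The Dirichlet convolution of the constant function 1 with itself gives (1 * 1)(k) = sum_{d | k} 1 = d(k), the number of positive divisors of k.
Since zeta(s) = sum_{k>=1} 1/k^s, we have zeta(s)^2 = sum_{k>=1} d(k)/k^s, so a_k = d(k).
For k = 216: the divisors are 1, 2, 3, 4, 6, 8, 9, 12, 18, 24, 27, 36, 54, 72, 108, 216.
Count = 16.

16


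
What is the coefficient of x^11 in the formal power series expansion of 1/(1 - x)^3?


The negative binomial / multiset identity is
1/(1 - x)^r = sum_{k>=0} C(k + r - 1, r - 1) x^k.
Here r = 3 and k = 11, so the coefficient is
C(11 + 2, 2) = C(13, 2)
= 78

78


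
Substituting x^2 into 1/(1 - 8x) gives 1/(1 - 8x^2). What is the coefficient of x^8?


The coefficient of x^(2m) in 1/(1 - 8x^2) is 8^m.
With n = 8 = 2*4, the coefficient is 8^4 = 4096.

4096


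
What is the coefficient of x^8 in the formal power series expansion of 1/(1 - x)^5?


The expansion 1/(1 - x)^r = sum_{k>=0} C(k + r - 1, r - 1) x^k follows from the multiset / negative-binomial theorem (or from repeated differentiation of the geometric series).
For r = 5 and k = 8:
C(12, 4) = 479001600 / (24 * 40320) = 495.

495


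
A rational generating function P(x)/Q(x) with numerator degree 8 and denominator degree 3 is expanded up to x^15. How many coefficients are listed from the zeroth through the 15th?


Expanding up to x^15 gives the coefficients for x^0, x^1, ..., x^15.
That is 15 + 1 = 16 coefficients in total.

16
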